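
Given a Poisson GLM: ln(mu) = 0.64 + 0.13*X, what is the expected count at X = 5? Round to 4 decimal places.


Compute eta = 0.64 + 0.13 * 5 = 1.2900.
Apply inverse link: mu = e^1.2900 = 3.6328.

3.6328


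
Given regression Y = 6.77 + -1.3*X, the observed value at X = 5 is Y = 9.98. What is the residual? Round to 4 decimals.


Predicted = 6.77 + -1.3 * 5 = 0.2700.
Residual = 9.98 - 0.2700 = 9.7100.

9.7100


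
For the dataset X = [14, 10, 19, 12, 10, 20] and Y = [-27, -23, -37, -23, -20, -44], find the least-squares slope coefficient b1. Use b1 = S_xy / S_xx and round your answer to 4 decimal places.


The sample means are xbar = 14.1667 and ybar = -29.0000.
Compute S_xx = 96.8333 and S_xy = -202.0000.
Slope b1 = S_xy / S_xx = -202.0000 / 96.8333 = -2.0861.

-2.0861


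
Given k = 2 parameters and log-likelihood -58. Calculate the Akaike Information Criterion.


Compute:
2k = 2*2 = 4.
-2*loglik = -2*(-58) = 116.
AIC = 4 + 116 = 120.

120


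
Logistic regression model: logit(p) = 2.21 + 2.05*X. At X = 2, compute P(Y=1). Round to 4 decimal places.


z = 2.21 + 2.05 * 2 = 6.3100.
Sigmoid: P = 1 / (1 + exp(-6.3100)) = 0.9982.

0.9982


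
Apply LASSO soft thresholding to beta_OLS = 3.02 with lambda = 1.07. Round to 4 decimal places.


Check: |3.02| = 3.02 vs lambda = 1.07.
Since |beta| > lambda, coefficient = sign(beta)*(|beta| - lambda) = 1.9500.
Soft-thresholded coefficient = 1.9500.

1.9500


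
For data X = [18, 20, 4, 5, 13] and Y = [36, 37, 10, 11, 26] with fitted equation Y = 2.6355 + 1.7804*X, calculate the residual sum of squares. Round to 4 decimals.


Compute predicted values, then residuals = yi - yhat_i.
Residuals: [1.3173, -1.2435, 0.2429, -0.5375, 0.2193].
SSres = sum(residual^2) = 3.6776.

3.6776


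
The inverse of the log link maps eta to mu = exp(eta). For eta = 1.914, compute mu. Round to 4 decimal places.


The inverse log link gives:
mu = exp(1.914) = 6.7802.

6.7802


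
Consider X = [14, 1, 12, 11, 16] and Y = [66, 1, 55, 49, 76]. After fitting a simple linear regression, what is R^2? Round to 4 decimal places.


The fitted line is Y = -4.4718 + 4.9881*X.
SSres = 3.1810, SStot = 3357.2000.
R^2 = 1 - SSres/SStot = 0.9991.

0.9991


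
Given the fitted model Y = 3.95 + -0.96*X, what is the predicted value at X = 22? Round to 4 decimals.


Predicted value:
Y = 3.95 + (-0.96)(22) = 3.95 + -21.1200 = -17.1700.

-17.1700


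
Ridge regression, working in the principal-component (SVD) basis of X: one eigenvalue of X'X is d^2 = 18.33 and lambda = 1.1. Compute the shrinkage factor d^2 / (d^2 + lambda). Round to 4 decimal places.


Denominator = d^2 + lambda = 18.33 + 1.1 = 19.4300.
Shrinkage = 18.33 / 19.4300 = 0.9434.

0.9434


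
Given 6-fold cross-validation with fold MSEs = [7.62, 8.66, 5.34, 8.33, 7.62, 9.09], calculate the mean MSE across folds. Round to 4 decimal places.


Add all fold MSEs: 46.6600.
Divide by k = 6: 46.6600/6 = 7.7767.

7.7767


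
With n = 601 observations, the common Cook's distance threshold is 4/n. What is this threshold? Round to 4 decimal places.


Using the rule of thumb:
Threshold = 4 / 601 = 0.0067.

0.0067


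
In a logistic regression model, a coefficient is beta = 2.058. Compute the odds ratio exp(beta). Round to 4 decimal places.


Odds ratio = exp(beta) = exp(2.058).
= 7.8303.

7.8303


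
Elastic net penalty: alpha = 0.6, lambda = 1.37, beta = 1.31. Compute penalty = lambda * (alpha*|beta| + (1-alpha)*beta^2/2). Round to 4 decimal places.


Compute:
L1 = 0.6 * 1.31 = 0.7860.
L2 = 0.4 * 1.31^2 / 2 = 0.3432.
Penalty = 1.37 * (0.7860 + 0.3432) = 1.5470.

1.5470


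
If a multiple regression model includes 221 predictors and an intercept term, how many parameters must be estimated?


Each predictor gets one coefficient, plus one intercept.
Total parameters = 221 + 1 = 222.

222


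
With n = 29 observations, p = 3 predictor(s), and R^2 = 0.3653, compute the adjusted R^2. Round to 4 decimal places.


Using the formula:
(1 - 0.3653) = 0.6347.
Multiply by 28/25: 0.6347 * 28 = 17.7716, then 17.7716 / 25 = 0.7109.
Adj R^2 = 1 - 0.7109 = 0.2891.

0.2891


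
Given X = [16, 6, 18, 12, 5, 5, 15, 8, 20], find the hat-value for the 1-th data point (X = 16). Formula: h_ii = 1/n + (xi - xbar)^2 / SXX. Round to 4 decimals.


n = 9, xbar = 11.6667.
SXX = sum((xi - xbar)^2) = 274.0000.
h = 1/9 + (16 - 11.6667)^2 / 274.0000 = 0.1796.

0.1796


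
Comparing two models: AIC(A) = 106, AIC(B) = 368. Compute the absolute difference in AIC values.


Absolute difference = |106 - 368| = 262.
The model with lower AIC (A) is preferred.

262


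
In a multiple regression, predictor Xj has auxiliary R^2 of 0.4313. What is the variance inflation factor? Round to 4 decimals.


VIF = 1 / (1 - 0.4313).
= 1 / 0.5687 = 1.7584.

1.7584


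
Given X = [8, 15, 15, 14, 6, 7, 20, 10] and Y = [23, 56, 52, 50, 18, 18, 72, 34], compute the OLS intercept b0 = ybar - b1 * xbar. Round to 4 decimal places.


First find the slope: b1 = 4.0891.
Means: xbar = 11.8750, ybar = 40.3750.
b0 = ybar - b1 * xbar = 40.3750 - 4.0891 * 11.8750 = -8.1835.

-8.1835


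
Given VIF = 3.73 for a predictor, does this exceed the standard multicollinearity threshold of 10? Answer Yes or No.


Compare VIF = 3.73 to the threshold of 10.
3.73 < 10, so the answer is No.

No


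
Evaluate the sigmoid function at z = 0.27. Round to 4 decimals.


Compute exp(-0.2700) = 0.7634.
Sigmoid = 1 / (1 + 0.7634) = 1 / 1.7634 = 0.5671.

0.5671


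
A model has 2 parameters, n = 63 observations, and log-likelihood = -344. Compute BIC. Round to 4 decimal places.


ln(63) = 4.143135.
k * ln(n) = 2 * 4.143135 = 8.286270.
-2L = 688.
BIC = 8.286270 + 688 = 696.286270, which rounds to 696.2863.

696.2863


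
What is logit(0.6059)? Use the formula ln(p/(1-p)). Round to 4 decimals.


Compute the odds: 0.6059/0.3941 = 1.5374.
Take the natural log: ln(1.5374) = 0.4301.

0.4301


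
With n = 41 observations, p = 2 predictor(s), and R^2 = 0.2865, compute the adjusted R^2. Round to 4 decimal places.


Using the formula:
(1 - 0.2865) = 0.7135.
Multiply by 40/38: 0.7135 * 40 = 28.5400, then 28.5400 / 38 = 0.7511.
Adj R^2 = 1 - 0.7511 = 0.2489.

0.2489


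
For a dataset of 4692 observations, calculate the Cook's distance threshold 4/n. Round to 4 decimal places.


Cook's distance cutoff = 4/n = 4/4692.
= 0.0009.

0.0009


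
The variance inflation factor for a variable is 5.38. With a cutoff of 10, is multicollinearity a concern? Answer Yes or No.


Check: VIF = 5.38 vs threshold = 10.
Since 5.38 < 10, the answer is No.

No


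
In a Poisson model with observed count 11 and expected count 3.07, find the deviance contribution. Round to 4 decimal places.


y/mu = 11/3.07 = 3.583062 (approx.), and ln(11/3.07) = 1.276218.
y * ln(y/mu) = 11 * 1.276218 = 14.038398.
y - mu = 7.93.
D = 2 * (14.038398 - 7.93) = 12.216796, which rounds to 12.2168.

12.2168


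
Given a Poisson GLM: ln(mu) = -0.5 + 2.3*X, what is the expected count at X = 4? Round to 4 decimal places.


eta = -0.5 + 2.3 * 4 = 8.7000.
mu = exp(8.7000) = 6002.9122.

6002.9122


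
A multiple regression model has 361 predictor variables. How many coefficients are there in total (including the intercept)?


Total coefficients = number of predictors + 1 (for the intercept).
= 361 + 1 = 362.

362


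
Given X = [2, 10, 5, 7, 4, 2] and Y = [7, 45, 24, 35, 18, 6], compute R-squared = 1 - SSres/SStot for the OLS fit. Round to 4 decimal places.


The fitted line is Y = -2.2917 + 4.9583*X.
SSres = 17.4167, SStot = 1197.5000.
R^2 = 1 - SSres/SStot = 0.9855.

0.9855


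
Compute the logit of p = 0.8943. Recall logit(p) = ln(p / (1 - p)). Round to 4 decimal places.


The odds are p/(1-p) = 0.8943 / 0.1057 = 8.4607.
logit(p) = ln(8.4607) = 2.1354.

2.1354


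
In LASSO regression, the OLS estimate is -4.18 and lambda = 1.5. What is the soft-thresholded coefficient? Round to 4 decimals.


|beta_OLS| = 4.18.
lambda = 1.5.
Since |beta| > lambda, coefficient = sign(beta)*(|beta| - lambda) = -2.6800.
Result = -2.6800.

-2.6800


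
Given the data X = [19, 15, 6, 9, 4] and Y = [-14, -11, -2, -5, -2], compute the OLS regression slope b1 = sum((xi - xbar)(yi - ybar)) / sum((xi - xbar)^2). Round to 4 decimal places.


The sample means are xbar = 10.6000 and ybar = -6.8000.
Compute S_xx = 157.2000 and S_xy = -135.6000.
Slope b1 = S_xy / S_xx = -135.6000 / 157.2000 = -0.8626.

-0.8626


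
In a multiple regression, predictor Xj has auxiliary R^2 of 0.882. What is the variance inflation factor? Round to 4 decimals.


Using VIF = 1/(1 - R^2_j):
1 - 0.882 = 0.118.
VIF = 8.4746.

8.4746


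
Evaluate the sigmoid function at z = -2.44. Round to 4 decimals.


exp(2.4400) = 11.4730.
1 + exp(-z) = 12.4730.
sigmoid = 1/12.4730 = 0.0802.

0.0802


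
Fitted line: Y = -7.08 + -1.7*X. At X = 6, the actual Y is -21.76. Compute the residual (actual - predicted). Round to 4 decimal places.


Fitted value at X = 6 is yhat = -7.08 + -1.7*6 = -17.2800.
Residual = -21.76 - -17.2800 = -4.4800.

-4.4800


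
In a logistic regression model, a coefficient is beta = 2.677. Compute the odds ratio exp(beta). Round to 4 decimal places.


Odds ratio = exp(beta) = exp(2.677).
= 14.5414.

14.5414


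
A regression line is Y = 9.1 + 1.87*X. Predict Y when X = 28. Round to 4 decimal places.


Substitute X = 28 into the equation:
Y = 9.1 + 1.87 * 28 = 9.1 + 52.3600 = 61.4600.

61.4600


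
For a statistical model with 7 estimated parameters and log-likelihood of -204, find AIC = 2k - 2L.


AIC = 2k - 2*loglik = 2(7) - 2(-204).
= 14 + 408 = 422.

422


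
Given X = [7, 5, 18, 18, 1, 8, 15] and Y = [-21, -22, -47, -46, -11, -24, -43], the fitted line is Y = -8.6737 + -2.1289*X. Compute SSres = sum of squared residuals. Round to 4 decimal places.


Predicted values from Y = -8.6737 + -2.1289*X.
Residuals: [2.5760, -2.6818, -0.0061, 0.9939, -0.1974, 1.7049, -2.3928].
SSres = 23.4868.

23.4868


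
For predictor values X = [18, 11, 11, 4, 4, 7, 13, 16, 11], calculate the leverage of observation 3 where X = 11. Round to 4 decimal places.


Mean of X: xbar = 10.5556.
SXX = 190.2222.
For X = 11: h = 1/9 + (11 - 10.5556)^2/190.2222 = 0.1121.

0.1121


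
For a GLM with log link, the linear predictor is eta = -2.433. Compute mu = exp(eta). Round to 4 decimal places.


mu = exp(eta) = exp(-2.433).
= 0.0878.

0.0878


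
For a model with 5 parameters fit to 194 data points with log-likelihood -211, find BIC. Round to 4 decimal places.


k * ln(n) = 5 * ln(194) = 5 * 5.267858 = 26.339290.
-2 * loglik = -2 * (-211) = 422.
BIC = 26.339290 + 422 = 448.339290, which rounds to 448.3393.

448.3393


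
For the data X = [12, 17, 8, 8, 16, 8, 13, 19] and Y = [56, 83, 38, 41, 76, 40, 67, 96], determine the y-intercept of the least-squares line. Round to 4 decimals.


The slope is b1 = 4.9411.
Sample means are xbar = 12.6250 and ybar = 62.1250.
Intercept: b0 = 62.1250 - (4.9411)(12.6250) = -0.2567.

-0.2567


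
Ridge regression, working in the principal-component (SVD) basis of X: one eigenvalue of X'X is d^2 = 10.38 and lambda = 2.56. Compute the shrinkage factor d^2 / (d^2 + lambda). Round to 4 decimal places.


d^2 + lambda = 10.38 + 2.56 = 12.9400.
Shrinkage factor = 10.38/12.9400 = 0.8022.

0.8022


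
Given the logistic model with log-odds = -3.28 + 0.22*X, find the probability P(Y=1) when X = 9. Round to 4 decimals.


Linear predictor: z = -3.28 + 0.22 * 9 = -1.3000.
P = 1/(1 + exp(1.3000)) = 1/(1 + 3.6693) = 0.2142.

0.2142


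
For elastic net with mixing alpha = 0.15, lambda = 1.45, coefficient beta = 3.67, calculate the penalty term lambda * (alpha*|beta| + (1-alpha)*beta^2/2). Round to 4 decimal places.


Compute:
L1 = 0.15 * 3.67 = 0.5505.
L2 = 0.85 * 3.67^2 / 2 = 5.7243.
Penalty = 1.45 * (0.5505 + 5.7243) = 9.0984.

9.0984


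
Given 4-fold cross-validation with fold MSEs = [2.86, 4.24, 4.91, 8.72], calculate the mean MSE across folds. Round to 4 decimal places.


Add all fold MSEs: 20.7300.
Divide by k = 4: 20.7300/4 = 5.1825.

5.1825


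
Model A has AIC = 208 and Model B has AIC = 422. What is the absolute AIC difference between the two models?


Absolute difference = |208 - 422| = 214.
The model with lower AIC (A) is preferred.

214


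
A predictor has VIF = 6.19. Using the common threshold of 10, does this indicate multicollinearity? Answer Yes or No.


The threshold is 10.
VIF = 6.19 is < 10.
Multicollinearity indication: No.

No


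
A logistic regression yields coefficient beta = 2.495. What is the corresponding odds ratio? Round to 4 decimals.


exp(2.495) = 12.1217.
So the odds ratio is 12.1217.

12.1217


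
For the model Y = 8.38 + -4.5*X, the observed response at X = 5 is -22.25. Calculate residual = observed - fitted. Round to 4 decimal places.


Predicted = 8.38 + -4.5 * 5 = -14.1200.
Residual = -22.25 - -14.1200 = -8.1300.

-8.1300


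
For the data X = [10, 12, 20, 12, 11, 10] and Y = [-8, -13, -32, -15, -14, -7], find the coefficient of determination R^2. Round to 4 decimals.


The fitted line is Y = 14.4499 + -2.3427*X.
SSres = 14.4382, SStot = 406.8333.
R^2 = 1 - SSres/SStot = 0.9645.

0.9645


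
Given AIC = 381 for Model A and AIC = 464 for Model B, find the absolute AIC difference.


Compute |381 - 464| = 83.
Model A has the smaller AIC.

83


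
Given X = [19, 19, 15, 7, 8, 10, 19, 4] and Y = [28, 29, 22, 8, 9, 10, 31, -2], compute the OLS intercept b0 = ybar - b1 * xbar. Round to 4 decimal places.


Compute b1 = 1.9766 from the OLS formula.
With xbar = 12.6250 and ybar = 16.8750, the intercept is:
b0 = 16.8750 - 1.9766 * 12.6250 = -8.0797.

-8.0797


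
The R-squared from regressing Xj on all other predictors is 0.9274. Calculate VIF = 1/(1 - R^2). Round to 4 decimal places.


VIF = 1 / (1 - 0.9274).
= 1 / 0.0726 = 13.7741.

13.7741


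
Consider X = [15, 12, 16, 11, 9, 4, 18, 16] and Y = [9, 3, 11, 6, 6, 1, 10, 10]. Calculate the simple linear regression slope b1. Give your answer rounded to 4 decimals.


First compute the means: xbar = 12.6250, ybar = 7.0000.
Then S_xx = sum((xi - xbar)^2) = 147.8750.
S_xy = sum((xi - xbar)(yi - ybar)) = 104.0000.
b1 = S_xy / S_xx = 104.0000 / 147.8750 = 0.7033.

0.7033


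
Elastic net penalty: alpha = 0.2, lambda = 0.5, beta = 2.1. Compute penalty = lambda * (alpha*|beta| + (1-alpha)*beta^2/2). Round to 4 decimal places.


Compute:
L1 = 0.2 * 2.1 = 0.4200.
L2 = 0.8 * 2.1^2 / 2 = 1.7640.
Penalty = 0.5 * (0.4200 + 1.7640) = 1.0920.

1.0920


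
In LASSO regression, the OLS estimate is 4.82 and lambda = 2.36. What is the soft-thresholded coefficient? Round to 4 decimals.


|beta_OLS| = 4.82.
lambda = 2.36.
Since |beta| > lambda, coefficient = sign(beta)*(|beta| - lambda) = 2.4600.
Result = 2.4600.

2.4600


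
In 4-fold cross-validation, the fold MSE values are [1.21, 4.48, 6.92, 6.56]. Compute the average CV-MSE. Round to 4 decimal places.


Total MSE across folds = 19.1700.
CV-MSE = 19.1700/4 = 4.7925.

4.7925


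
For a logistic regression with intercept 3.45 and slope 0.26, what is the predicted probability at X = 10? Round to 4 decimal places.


z = 3.45 + 0.26 * 10 = 6.0500.
Sigmoid: P = 1 / (1 + exp(-6.0500)) = 0.9976.

0.9976


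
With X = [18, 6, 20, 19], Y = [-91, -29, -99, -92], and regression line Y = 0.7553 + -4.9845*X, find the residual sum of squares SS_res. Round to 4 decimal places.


For each point, residual = actual - predicted.
Residuals: [-2.0343, 0.1517, -0.0653, 1.9502].
Sum of squared residuals = 7.9689.

7.9689


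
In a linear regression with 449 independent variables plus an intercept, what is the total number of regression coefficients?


Total coefficients = number of predictors + 1 (for the intercept).
= 449 + 1 = 450.

450


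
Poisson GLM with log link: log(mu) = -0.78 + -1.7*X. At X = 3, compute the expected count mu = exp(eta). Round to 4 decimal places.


Compute eta = -0.78 + -1.7 * 3 = -5.8800.
Apply inverse link: mu = e^-5.8800 = 0.0028.

0.0028


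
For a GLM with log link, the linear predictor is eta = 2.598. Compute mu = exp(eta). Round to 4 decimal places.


Apply the inverse link:
mu = e^2.598 = 13.4368.

13.4368


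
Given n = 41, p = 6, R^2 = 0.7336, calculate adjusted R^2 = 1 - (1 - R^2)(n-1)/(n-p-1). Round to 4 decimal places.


Plug in: Adj R^2 = 1 - (1 - 0.7336) * 40/34.
= 1 - 0.2664 * 40/34
= 1 - 10.6560 / 34
= 1 - 0.3134 = 0.6866.

0.6866


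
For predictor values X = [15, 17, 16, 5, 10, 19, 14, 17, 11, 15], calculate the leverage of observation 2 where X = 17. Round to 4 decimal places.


n = 10, xbar = 13.9000.
SXX = sum((xi - xbar)^2) = 154.9000.
h = 1/10 + (17 - 13.9000)^2 / 154.9000 = 0.1620.

0.1620


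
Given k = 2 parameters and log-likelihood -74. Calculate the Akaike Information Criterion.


AIC = 2k - 2*loglik = 2(2) - 2(-74).
= 4 + 148 = 152.

152


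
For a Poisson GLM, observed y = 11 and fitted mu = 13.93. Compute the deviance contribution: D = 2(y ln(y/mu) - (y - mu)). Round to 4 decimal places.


First: ln(11/13.93) = -0.236150.
Then: 11 * -0.236150 = -2.597650.
y - mu = 11 - 13.93 = -2.93.
D = 2(-2.597650 - -2.93) = 0.664700, which rounds to 0.6647.

0.6647


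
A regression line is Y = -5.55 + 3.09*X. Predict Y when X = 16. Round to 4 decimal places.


Predicted value:
Y = -5.55 + (3.09)(16) = -5.55 + 49.4400 = 43.8900.

43.8900


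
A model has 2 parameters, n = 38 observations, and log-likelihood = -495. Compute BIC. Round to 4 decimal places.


k * ln(n) = 2 * ln(38) = 2 * 3.637586 = 7.275172.
-2 * loglik = -2 * (-495) = 990.
BIC = 7.275172 + 990 = 997.275172, which rounds to 997.2752.

997.2752


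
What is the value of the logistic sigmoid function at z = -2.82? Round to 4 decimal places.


exp(2.8200) = 16.7769.
1 + exp(-z) = 17.7769.
sigmoid = 1/17.7769 = 0.0563.

0.0563


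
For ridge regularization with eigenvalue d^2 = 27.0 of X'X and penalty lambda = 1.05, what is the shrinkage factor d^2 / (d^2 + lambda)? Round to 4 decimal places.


Compute the denominator: 27.0 + 1.05 = 28.0500.
Shrinkage factor = 27.0 / 28.0500 = 0.9626.

0.9626


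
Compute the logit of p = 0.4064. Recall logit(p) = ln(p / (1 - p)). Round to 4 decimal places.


1 - p = 0.5936.
p/(1-p) = 0.6846.
logit = ln(0.6846) = -0.3789.

-0.3789


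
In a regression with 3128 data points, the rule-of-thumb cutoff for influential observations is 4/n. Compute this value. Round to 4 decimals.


The threshold is 4/n.
4/3128 = 0.0013.

0.0013


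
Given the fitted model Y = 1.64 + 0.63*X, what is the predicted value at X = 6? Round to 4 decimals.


Substitute X = 6 into the equation:
Y = 1.64 + 0.63 * 6 = 1.64 + 3.7800 = 5.4200.

5.4200


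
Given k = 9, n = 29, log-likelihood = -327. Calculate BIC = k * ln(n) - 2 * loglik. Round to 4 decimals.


Compute k*ln(n) = 9*ln(29) = 9*3.367296 = 30.305664.
Then -2*loglik = 654.
BIC = 30.305664 + 654 = 684.305664, which rounds to 684.3057.

684.3057


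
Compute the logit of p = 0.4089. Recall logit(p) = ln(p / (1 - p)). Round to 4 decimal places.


The odds are p/(1-p) = 0.4089 / 0.5911 = 0.6918.
logit(p) = ln(0.6918) = -0.3685.

-0.3685


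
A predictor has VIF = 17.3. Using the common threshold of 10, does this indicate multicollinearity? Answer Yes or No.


Compare VIF = 17.3 to the threshold of 10.
17.3 >= 10, so the answer is Yes.

Yes


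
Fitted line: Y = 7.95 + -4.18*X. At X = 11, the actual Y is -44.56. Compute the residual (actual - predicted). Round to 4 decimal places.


Predicted = 7.95 + -4.18 * 11 = -38.0300.
Residual = -44.56 - -38.0300 = -6.5300.

-6.5300


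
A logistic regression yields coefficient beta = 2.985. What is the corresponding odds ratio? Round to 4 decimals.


Odds ratio = exp(beta) = exp(2.985).
= 19.7865.

19.7865


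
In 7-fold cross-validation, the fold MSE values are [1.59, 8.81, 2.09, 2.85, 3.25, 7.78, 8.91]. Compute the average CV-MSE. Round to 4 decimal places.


Total MSE across folds = 35.2800.
CV-MSE = 35.2800/7 = 5.0400.

5.0400


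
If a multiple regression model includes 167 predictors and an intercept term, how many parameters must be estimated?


Each predictor gets one coefficient, plus one intercept.
Total parameters = 167 + 1 = 168.

168


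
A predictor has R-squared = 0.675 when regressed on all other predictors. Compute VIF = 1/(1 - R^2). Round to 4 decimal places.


Using VIF = 1/(1 - R^2_j):
1 - 0.675 = 0.325.
VIF = 3.0769.

3.0769


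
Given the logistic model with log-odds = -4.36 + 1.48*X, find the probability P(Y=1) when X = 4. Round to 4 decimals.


z = -4.36 + 1.48 * 4 = 1.5600.
Sigmoid: P = 1 / (1 + exp(-1.5600)) = 0.8264.

0.8264


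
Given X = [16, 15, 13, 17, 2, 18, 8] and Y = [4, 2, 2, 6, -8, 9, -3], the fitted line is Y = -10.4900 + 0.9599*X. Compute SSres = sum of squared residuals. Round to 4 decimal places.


Compute predicted values, then residuals = yi - yhat_i.
Residuals: [-0.8684, -1.9085, 0.0113, 0.1717, 0.5702, 2.2118, -0.1892].
SSres = sum(residual^2) = 9.6791.

9.6791


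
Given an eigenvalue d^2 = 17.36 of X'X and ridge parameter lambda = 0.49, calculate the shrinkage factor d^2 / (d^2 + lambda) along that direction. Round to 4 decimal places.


Compute the denominator: 17.36 + 0.49 = 17.8500.
Shrinkage factor = 17.36 / 17.8500 = 0.9725.

0.9725


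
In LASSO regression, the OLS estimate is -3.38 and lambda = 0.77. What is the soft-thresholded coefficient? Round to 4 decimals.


Check: |-3.38| = 3.38 vs lambda = 0.77.
Since |beta| > lambda, coefficient = sign(beta)*(|beta| - lambda) = -2.6100.
Soft-thresholded coefficient = -2.6100.

-2.6100


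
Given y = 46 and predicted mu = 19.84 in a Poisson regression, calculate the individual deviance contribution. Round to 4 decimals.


First: ln(46/19.84) = 0.840941.
Then: 46 * 0.840941 = 38.683286.
y - mu = 46 - 19.84 = 26.16.
D = 2(38.683286 - 26.16) = 25.046572, which rounds to 25.0466.

25.0466


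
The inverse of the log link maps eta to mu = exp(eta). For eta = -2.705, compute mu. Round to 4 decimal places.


Apply the inverse link:
mu = e^-2.705 = 0.0669.

0.0669


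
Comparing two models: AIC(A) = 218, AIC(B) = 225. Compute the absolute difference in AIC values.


|AIC_A - AIC_B| = |218 - 225| = 7.
Model A is preferred (lower AIC).

7


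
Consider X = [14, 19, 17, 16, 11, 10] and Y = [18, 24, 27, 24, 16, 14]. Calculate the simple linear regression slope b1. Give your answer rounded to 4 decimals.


First compute the means: xbar = 14.5000, ybar = 20.5000.
Then S_xx = sum((xi - xbar)^2) = 61.5000.
S_xy = sum((xi - xbar)(yi - ybar)) = 83.5000.
b1 = S_xy / S_xx = 83.5000 / 61.5000 = 1.3577.

1.3577


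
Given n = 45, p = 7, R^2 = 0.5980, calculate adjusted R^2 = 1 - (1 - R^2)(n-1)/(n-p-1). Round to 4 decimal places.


Adjusted R^2 = 1 - (1 - R^2) * (n-1)/(n-p-1).
(1 - R^2) = 0.4020.
(n-1)/(n-p-1) = 44/37.
(1 - R^2) * (n-1) = 0.4020 * 44 = 17.6880.
Divide by (n-p-1): 17.6880 / 37 = 0.4781.
Adj R^2 = 1 - 0.4781 = 0.5219.

0.5219


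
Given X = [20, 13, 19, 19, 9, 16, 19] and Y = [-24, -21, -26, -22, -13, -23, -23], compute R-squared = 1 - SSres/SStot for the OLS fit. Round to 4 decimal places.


The fitted line is Y = -6.9097 + -0.9011*X.
SSres = 22.4542, SStot = 103.4286.
R^2 = 1 - SSres/SStot = 0.7829.

0.7829


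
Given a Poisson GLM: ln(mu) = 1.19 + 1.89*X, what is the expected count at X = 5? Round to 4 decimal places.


eta = 1.19 + 1.89 * 5 = 10.6400.
mu = exp(10.6400) = 41772.7712.

41772.7712


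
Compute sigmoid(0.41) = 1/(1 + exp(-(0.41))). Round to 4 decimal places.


exp(-0.4100) = 0.6637.
1 + exp(-z) = 1.6637.
sigmoid = 1/1.6637 = 0.6011.

0.6011


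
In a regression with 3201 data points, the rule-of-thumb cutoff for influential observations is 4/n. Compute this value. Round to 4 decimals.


The threshold is 4/n.
4/3201 = 0.0012.

0.0012


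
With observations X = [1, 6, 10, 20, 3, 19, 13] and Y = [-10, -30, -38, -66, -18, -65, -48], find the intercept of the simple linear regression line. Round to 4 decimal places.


The slope is b1 = -2.9050.
Sample means are xbar = 10.2857 and ybar = -39.2857.
Intercept: b0 = -39.2857 - (-2.9050)(10.2857) = -9.4055.

-9.4055


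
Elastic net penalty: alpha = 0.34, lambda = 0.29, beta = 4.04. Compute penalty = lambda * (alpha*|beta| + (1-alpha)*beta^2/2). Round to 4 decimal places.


alpha * |beta| = 0.34 * 4.04 = 1.3736.
(1-alpha) * beta^2/2 = 0.66 * 16.3216/2 = 5.3861.
Total = 0.29 * (1.3736 + 5.3861) = 1.9603.

1.9603


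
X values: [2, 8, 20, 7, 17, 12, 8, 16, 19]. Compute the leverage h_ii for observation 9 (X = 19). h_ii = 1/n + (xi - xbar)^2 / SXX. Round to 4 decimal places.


n = 9, xbar = 12.1111.
SXX = sum((xi - xbar)^2) = 310.8889.
h = 1/9 + (19 - 12.1111)^2 / 310.8889 = 0.2638.

0.2638


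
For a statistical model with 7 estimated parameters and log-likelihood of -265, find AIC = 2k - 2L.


Compute:
2k = 2*7 = 14.
-2*loglik = -2*(-265) = 530.
AIC = 14 + 530 = 544.

544


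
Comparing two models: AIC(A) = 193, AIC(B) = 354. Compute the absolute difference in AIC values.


Absolute difference = |193 - 354| = 161.
The model with lower AIC (A) is preferred.

161


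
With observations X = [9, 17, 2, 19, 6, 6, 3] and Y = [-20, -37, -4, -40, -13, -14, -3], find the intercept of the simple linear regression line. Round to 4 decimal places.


Compute b1 = -2.2024 from the OLS formula.
With xbar = 8.8571 and ybar = -18.7143, the intercept is:
b0 = -18.7143 - -2.2024 * 8.8571 = 0.7923.

0.7923


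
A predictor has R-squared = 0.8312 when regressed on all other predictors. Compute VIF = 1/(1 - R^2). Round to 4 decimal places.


VIF = 1 / (1 - 0.8312).
= 1 / 0.1688 = 5.9242.

5.9242


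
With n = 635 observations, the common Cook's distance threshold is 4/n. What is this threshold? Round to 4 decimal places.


Cook's distance cutoff = 4/n = 4/635.
= 0.0063.

0.0063


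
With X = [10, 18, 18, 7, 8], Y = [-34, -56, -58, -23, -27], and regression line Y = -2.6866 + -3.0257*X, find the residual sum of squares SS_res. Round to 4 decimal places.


Predicted values from Y = -2.6866 + -3.0257*X.
Residuals: [-1.0564, 1.1492, -0.8508, 0.8665, -0.1078].
SSres = 3.9229.

3.9229


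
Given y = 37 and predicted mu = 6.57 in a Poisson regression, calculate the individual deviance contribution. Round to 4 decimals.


First: ln(37/6.57) = 1.728404.
Then: 37 * 1.728404 = 63.950948.
y - mu = 37 - 6.57 = 30.43.
D = 2(63.950948 - 30.43) = 67.041896, which rounds to 67.0419.

67.0419


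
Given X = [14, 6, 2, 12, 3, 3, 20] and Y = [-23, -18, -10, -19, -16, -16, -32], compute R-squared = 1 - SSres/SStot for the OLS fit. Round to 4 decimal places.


The fitted line is Y = -11.1239 + -0.9355*X.
SSres = 36.5358, SStot = 284.8571.
R^2 = 1 - SSres/SStot = 0.8717.

0.8717


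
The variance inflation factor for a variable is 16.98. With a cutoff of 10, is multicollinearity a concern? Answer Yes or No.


The threshold is 10.
VIF = 16.98 is >= 10.
Multicollinearity indication: Yes.

Yes


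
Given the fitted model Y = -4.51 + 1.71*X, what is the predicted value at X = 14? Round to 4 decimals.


Plug X = 14 into Y = -4.51 + 1.71*X:
Y = -4.51 + 23.9400 = 19.4300.

19.4300


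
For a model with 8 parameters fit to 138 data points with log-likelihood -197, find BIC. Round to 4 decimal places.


k * ln(n) = 8 * ln(138) = 8 * 4.927254 = 39.418032.
-2 * loglik = -2 * (-197) = 394.
BIC = 39.418032 + 394 = 433.418032, which rounds to 433.4180.

433.4180


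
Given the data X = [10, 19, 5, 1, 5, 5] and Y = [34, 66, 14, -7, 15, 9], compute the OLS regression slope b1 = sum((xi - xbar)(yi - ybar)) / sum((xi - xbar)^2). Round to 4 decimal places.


First compute the means: xbar = 7.5000, ybar = 21.8333.
Then S_xx = sum((xi - xbar)^2) = 199.5000.
S_xy = sum((xi - xbar)(yi - ybar)) = 794.5000.
b1 = S_xy / S_xx = 794.5000 / 199.5000 = 3.9825.

3.9825


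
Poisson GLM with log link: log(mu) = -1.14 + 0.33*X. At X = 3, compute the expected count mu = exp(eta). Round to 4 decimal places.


eta = -1.14 + 0.33 * 3 = -0.1500.
mu = exp(-0.1500) = 0.8607.

0.8607


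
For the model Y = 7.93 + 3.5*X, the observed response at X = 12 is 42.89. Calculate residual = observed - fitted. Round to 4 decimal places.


Predicted = 7.93 + 3.5 * 12 = 49.9300.
Residual = 42.89 - 49.9300 = -7.0400.

-7.0400


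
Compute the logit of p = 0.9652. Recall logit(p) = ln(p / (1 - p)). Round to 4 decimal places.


Compute the odds: 0.9652/0.0348 = 27.7356.
Take the natural log: ln(27.7356) = 3.3227.

3.3227


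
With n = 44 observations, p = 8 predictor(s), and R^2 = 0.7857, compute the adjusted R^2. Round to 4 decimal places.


Using the formula:
(1 - 0.7857) = 0.2143.
Multiply by 43/35: 0.2143 * 43 = 9.2149, then 9.2149 / 35 = 0.2633.
Adj R^2 = 1 - 0.2633 = 0.7367.

0.7367


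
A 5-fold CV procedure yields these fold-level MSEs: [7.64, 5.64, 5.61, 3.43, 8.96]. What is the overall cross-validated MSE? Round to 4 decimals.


Sum of fold MSEs = 31.2800.
Average = 31.2800 / 5 = 6.2560.

6.2560


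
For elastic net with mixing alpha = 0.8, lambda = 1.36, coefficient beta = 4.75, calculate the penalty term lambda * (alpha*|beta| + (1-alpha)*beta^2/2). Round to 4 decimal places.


L1 component = 0.8 * |4.75| = 3.8000.
L2 component = 0.2 * 4.75^2 / 2 = 2.2563.
Penalty = 1.36 * (3.8000 + 2.2563) = 1.36 * 6.0563 = 8.2365.

8.2365


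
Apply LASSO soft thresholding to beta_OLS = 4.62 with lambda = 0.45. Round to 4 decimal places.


|beta_OLS| = 4.62.
lambda = 0.45.
Since |beta| > lambda, coefficient = sign(beta)*(|beta| - lambda) = 4.1700.
Result = 4.1700.

4.1700


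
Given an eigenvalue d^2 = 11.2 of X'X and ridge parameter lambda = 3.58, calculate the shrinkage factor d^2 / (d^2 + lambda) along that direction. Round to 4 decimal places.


Compute the denominator: 11.2 + 3.58 = 14.7800.
Shrinkage factor = 11.2 / 14.7800 = 0.7578.

0.7578


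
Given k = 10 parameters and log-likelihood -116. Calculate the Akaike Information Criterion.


Compute:
2k = 2*10 = 20.
-2*loglik = -2*(-116) = 232.
AIC = 20 + 232 = 252.

252


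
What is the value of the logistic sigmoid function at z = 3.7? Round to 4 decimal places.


exp(-3.7000) = 0.0247.
1 + exp(-z) = 1.0247.
sigmoid = 1/1.0247 = 0.9759.

0.9759


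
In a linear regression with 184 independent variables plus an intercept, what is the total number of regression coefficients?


Each predictor gets one coefficient, plus one intercept.
Total parameters = 184 + 1 = 185.

185


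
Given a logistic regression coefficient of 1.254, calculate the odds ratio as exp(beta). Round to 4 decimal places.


The odds ratio is computed as:
OR = e^(1.254) = 3.5043.

3.5043


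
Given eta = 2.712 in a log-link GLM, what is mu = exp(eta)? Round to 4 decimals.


The inverse log link gives:
mu = exp(2.712) = 15.0594.

15.0594


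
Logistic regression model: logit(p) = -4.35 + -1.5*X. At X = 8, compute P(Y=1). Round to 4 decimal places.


Linear predictor: z = -4.35 + -1.5 * 8 = -16.3500.
P = 1/(1 + exp(16.3500)) = 1/(1 + 12609991.0729) = 0.0000.

0.0000


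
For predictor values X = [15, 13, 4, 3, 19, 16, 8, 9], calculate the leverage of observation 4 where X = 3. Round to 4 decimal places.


Compute xbar = 10.8750 with n = 8 observations.
SXX = 234.8750.
Leverage = 1/8 + (3 - 10.8750)^2/234.8750 = 0.3890.

0.3890


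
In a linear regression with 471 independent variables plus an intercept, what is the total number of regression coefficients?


Including the intercept, the model has 471 predictor coefficients + 1 intercept.
Total = 472.

472


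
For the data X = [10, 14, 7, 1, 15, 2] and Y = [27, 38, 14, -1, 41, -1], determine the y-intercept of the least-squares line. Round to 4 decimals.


Compute b1 = 3.1363 from the OLS formula.
With xbar = 8.1667 and ybar = 19.6667, the intercept is:
b0 = 19.6667 - 3.1363 * 8.1667 = -5.9466.

-5.9466


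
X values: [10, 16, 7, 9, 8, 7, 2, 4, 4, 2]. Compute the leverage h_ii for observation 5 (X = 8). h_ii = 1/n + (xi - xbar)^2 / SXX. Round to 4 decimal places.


n = 10, xbar = 6.9000.
SXX = sum((xi - xbar)^2) = 162.9000.
h = 1/10 + (8 - 6.9000)^2 / 162.9000 = 0.1074.

0.1074


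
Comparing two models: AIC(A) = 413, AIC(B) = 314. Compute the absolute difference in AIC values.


|AIC_A - AIC_B| = |413 - 314| = 99.
Model B is preferred (lower AIC).

99


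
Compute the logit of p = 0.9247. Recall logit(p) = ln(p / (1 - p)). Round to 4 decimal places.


Compute the odds: 0.9247/0.0753 = 12.2802.
Take the natural log: ln(12.2802) = 2.5080.

2.5080


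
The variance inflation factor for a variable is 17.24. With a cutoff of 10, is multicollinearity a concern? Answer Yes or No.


The threshold is 10.
VIF = 17.24 is >= 10.
Multicollinearity indication: Yes.

Yes


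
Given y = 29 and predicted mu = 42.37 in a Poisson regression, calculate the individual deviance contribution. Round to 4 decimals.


Compute y*ln(y/mu) = 29*ln(29/42.37) = 29*-0.379145 = -10.995205.
y - mu = -13.37.
D = 2*(-10.995205 - (-13.37)) = 4.749590, which rounds to 4.7496.

4.7496


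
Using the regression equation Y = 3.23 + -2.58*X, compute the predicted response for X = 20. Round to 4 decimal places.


Plug X = 20 into Y = 3.23 + -2.58*X:
Y = 3.23 + -51.6000 = -48.3700.

-48.3700


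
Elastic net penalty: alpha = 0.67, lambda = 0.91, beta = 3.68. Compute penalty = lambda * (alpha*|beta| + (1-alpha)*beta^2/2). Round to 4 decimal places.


alpha * |beta| = 0.67 * 3.68 = 2.4656.
(1-alpha) * beta^2/2 = 0.33 * 13.5424/2 = 2.2345.
Total = 0.91 * (2.4656 + 2.2345) = 4.2771.

4.2771


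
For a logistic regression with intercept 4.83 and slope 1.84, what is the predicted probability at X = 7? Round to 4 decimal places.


Linear predictor: z = 4.83 + 1.84 * 7 = 17.7100.
P = 1/(1 + exp(-17.7100)) = 1/(1 + 0.0000) = 1.0000.

1.0000


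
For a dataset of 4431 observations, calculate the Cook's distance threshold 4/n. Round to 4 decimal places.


Using the rule of thumb:
Threshold = 4 / 4431 = 0.0009.

0.0009


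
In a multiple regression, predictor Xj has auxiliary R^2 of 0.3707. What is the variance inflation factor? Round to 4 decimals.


Using VIF = 1/(1 - R^2_j):
1 - 0.3707 = 0.6293.
VIF = 1.5891.

1.5891


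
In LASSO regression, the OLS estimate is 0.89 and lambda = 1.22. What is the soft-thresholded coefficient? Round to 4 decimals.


Check: |0.89| = 0.89 vs lambda = 1.22.
Since |beta| <= lambda, the coefficient is set to 0.
Soft-thresholded coefficient = 0.0000.

0.0000


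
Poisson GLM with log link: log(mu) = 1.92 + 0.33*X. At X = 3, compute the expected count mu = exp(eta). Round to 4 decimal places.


Linear predictor: eta = 1.92 + (0.33)(3) = 2.9100.
Expected count: mu = exp(2.9100) = 18.3568.

18.3568


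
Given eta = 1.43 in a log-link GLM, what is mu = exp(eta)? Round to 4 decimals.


Apply the inverse link:
mu = e^1.43 = 4.1787.

4.1787


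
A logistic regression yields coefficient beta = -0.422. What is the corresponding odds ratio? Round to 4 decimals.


exp(-0.422) = 0.6557.
So the odds ratio is 0.6557.

0.6557


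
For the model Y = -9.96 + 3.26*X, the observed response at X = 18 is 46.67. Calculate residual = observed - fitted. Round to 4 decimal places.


Compute yhat = -9.96 + (3.26)(18) = 48.7200.
Residual = actual - predicted = 46.67 - 48.7200 = -2.0500.

-2.0500


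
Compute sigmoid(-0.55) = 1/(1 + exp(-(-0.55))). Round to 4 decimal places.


Compute exp(0.5500) = 1.7333.
Sigmoid = 1 / (1 + 1.7333) = 1 / 2.7333 = 0.3659.

0.3659


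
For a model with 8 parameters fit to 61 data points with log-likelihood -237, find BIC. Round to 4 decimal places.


k * ln(n) = 8 * ln(61) = 8 * 4.110874 = 32.886992.
-2 * loglik = -2 * (-237) = 474.
BIC = 32.886992 + 474 = 506.886992, which rounds to 506.8870.

506.8870


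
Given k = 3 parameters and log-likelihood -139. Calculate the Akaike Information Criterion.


AIC = 2*3 - 2*(-139).
= 6 + 278 = 284.

284


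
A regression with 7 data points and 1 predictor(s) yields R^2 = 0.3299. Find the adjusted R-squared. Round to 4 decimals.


Using the formula:
(1 - 0.3299) = 0.6701.
Multiply by 6/5: 0.6701 * 6 = 4.0206, then 4.0206 / 5 = 0.8041.
Adj R^2 = 1 - 0.8041 = 0.1959.

0.1959


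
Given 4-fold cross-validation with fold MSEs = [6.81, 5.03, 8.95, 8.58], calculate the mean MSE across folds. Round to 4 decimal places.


Sum of fold MSEs = 29.3700.
Average = 29.3700 / 4 = 7.3425.

7.3425


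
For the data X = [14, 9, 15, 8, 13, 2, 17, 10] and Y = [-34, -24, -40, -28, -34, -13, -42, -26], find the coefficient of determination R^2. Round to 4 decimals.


The fitted line is Y = -9.0188 + -1.9188*X.
SSres = 31.8188, SStot = 620.8750.
R^2 = 1 - SSres/SStot = 0.9488.

0.9488


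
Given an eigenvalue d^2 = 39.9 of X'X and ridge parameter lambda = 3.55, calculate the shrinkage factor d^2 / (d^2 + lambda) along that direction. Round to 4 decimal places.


d^2 + lambda = 39.9 + 3.55 = 43.4500.
Shrinkage factor = 39.9/43.4500 = 0.9183.

0.9183


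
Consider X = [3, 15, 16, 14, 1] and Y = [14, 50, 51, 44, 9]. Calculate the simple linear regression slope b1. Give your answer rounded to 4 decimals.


Calculate xbar = 9.8000, ybar = 33.6000.
S_xx = 206.8000, S_xy = 586.6000.
Using b1 = S_xy / S_xx = 586.6000 / 206.8000, we get b1 = 2.8366.

2.8366


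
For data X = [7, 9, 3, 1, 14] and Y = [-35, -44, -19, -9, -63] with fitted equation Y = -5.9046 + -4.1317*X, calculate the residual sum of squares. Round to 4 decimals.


Predicted values from Y = -5.9046 + -4.1317*X.
Residuals: [-0.1735, -0.9101, -0.7003, 1.0363, 0.7484].
SSres = 2.9828.

2.9828


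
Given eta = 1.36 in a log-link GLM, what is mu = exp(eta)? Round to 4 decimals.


mu = exp(eta) = exp(1.36).
= 3.8962.

3.8962


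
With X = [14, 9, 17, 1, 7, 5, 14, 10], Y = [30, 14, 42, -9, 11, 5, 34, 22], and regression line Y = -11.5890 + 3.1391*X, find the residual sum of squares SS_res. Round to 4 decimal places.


Compute predicted values, then residuals = yi - yhat_i.
Residuals: [-2.3584, -2.6629, 0.2243, -0.5501, 0.6153, 0.8935, 1.6416, 2.1980].
SSres = sum(residual^2) = 21.7090.

21.7090


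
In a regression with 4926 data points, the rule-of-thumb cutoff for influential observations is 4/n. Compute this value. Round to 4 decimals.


The threshold is 4/n.
4/4926 = 0.0008.

0.0008


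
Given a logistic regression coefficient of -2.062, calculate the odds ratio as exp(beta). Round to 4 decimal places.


Odds ratio = exp(beta) = exp(-2.062).
= 0.1272.

0.1272


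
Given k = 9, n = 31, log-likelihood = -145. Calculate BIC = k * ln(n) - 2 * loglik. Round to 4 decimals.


Compute k*ln(n) = 9*ln(31) = 9*3.433987 = 30.905883.
Then -2*loglik = 290.
BIC = 30.905883 + 290 = 320.905883, which rounds to 320.9059.

320.9059


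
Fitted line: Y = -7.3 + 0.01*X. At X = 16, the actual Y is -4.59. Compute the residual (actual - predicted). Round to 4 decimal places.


Predicted = -7.3 + 0.01 * 16 = -7.1400.
Residual = -4.59 - -7.1400 = 2.5500.

2.5500


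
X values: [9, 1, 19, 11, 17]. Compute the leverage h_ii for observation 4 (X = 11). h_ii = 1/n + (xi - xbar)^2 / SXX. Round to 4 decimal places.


n = 5, xbar = 11.4000.
SXX = sum((xi - xbar)^2) = 203.2000.
h = 1/5 + (11 - 11.4000)^2 / 203.2000 = 0.2008.

0.2008


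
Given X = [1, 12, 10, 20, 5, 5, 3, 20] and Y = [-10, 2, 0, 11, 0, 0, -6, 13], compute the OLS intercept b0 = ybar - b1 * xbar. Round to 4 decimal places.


First find the slope: b1 = 0.9974.
Means: xbar = 9.5000, ybar = 1.2500.
b0 = ybar - b1 * xbar = 1.2500 - 0.9974 * 9.5000 = -8.2251.

-8.2251
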